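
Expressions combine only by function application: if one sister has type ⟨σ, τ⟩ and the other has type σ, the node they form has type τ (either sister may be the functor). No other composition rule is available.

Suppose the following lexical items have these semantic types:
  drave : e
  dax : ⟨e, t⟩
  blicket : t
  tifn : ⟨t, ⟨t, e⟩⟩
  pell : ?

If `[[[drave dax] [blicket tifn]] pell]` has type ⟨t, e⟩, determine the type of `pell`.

[[[drave dax] [blicket tifn]] pell] is required to be ⟨t, e⟩. [[drave dax] [blicket tifn]] : e cannot yield ⟨t, e⟩ as functor, so pell : ⟨e, ⟨t, e⟩⟩.

⟨e, ⟨t, e⟩⟩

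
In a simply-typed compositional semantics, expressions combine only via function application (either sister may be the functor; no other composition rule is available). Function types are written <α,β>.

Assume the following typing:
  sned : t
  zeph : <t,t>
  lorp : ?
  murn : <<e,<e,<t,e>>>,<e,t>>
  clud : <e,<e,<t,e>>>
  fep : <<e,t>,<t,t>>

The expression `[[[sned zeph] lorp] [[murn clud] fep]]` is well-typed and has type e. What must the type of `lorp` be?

<t,<<t,t>,e>>

[[[sned zeph] lorp] [[murn clud] fep]] is required to be e. [[murn clud] fep] : <t,t> cannot yield e as functor, so [[sned zeph] lorp] : <<t,t>,e>.
[[sned zeph] lorp] is required to be <<t,t>,e>. [sned zeph] : t cannot yield <<t,t>,e> as functor, so lorp : <t,<<t,t>,e>>.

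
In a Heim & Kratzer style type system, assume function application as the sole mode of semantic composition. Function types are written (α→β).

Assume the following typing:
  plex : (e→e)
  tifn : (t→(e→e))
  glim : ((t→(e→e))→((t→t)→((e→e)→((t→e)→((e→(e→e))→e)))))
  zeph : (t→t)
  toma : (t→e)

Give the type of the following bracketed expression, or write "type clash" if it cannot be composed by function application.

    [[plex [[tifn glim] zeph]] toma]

((e→(e→e))→e)

[tifn glim] — glim of type ((t→(e→e))→((t→t)→((e→e)→((t→e)→((e→(e→e))→e))))) combines with tifn of type (t→(e→e)): type ((t→t)→((e→e)→((t→e)→((e→(e→e))→e)))).
[[tifn glim] zeph] — [tifn glim] of type ((t→t)→((e→e)→((t→e)→((e→(e→e))→e)))) combines with zeph of type (t→t): type ((e→e)→((t→e)→((e→(e→e))→e))).
[plex [[tifn glim] zeph]] — [[tifn glim] zeph] of type ((e→e)→((t→e)→((e→(e→e))→e))) combines with plex of type (e→e): type ((t→e)→((e→(e→e))→e)).
[[plex [[tifn glim] zeph]] toma] — [plex [[tifn glim] zeph]] of type ((t→e)→((e→(e→e))→e)) combines with toma of type (t→e): type ((e→(e→e))→e).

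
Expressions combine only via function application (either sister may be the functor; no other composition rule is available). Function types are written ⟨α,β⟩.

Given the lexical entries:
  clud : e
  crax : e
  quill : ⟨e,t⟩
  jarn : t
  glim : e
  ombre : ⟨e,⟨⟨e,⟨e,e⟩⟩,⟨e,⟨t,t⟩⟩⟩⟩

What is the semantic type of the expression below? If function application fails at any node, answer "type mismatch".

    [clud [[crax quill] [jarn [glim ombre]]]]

[crax quill] — quill of type ⟨e,t⟩ combines with crax of type e: type t.
[glim ombre] — ombre of type ⟨e,⟨⟨e,⟨e,e⟩⟩,⟨e,⟨t,t⟩⟩⟩⟩ combines with glim of type e: type ⟨⟨e,⟨e,e⟩⟩,⟨e,⟨t,t⟩⟩⟩.
[jarn [glim ombre]]: t with ⟨⟨e,⟨e,e⟩⟩,⟨e,⟨t,t⟩⟩⟩ — neither is a function whose domain matches the other; composition fails here.

type mismatch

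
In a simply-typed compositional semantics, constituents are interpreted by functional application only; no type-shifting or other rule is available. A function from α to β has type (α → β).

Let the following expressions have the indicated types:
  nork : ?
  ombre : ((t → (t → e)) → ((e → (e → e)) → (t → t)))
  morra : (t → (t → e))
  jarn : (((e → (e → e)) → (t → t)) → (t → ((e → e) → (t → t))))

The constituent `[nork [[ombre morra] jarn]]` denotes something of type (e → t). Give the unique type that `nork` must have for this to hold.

At [nork [[ombre morra] jarn]] (required: (e → t)): [[ombre morra] jarn] is (t → ((e → e) → (t → t))), which is not a function with range (e → t); hence nork is the functor — type ((t → ((e → e) → (t → t))) → (e → t)).

((t → ((e → e) → (t → t))) → (e → t))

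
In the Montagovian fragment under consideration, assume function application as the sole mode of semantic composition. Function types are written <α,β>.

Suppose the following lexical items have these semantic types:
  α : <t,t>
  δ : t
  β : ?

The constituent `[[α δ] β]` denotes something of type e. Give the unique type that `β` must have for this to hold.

For [[α δ] β] to have type e with [α δ] of type t, β must be the function: β : <t,e>.

<t,e>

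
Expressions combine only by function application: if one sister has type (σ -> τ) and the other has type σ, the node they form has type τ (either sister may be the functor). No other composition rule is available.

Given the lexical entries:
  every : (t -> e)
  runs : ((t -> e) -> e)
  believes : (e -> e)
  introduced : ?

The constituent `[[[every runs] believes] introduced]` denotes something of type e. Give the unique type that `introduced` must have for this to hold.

(e -> e)

At [[[every runs] believes] introduced] (required: e): [[every runs] believes] is e, which is not a function with range e; hence introduced is the functor — type (e -> e).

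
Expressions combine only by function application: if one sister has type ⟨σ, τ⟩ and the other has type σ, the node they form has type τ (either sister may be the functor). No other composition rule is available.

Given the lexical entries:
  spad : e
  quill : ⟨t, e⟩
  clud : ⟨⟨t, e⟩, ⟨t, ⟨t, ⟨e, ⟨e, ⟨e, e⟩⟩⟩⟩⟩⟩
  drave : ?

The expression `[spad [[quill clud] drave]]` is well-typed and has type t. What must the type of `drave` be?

⟨⟨t, ⟨t, ⟨e, ⟨e, ⟨e, e⟩⟩⟩⟩⟩, ⟨e, t⟩⟩

[spad [[quill clud] drave]] must have type t. The sister spad has type e; that is not a function onto t, so [[quill clud] drave] must be the functor, of type ⟨e, t⟩.
[[quill clud] drave] must have type ⟨e, t⟩. The sister [quill clud] has type ⟨t, ⟨t, ⟨e, ⟨e, ⟨e, e⟩⟩⟩⟩⟩; that is not a function onto ⟨e, t⟩, so drave must be the functor, of type ⟨⟨t, ⟨t, ⟨e, ⟨e, ⟨e, e⟩⟩⟩⟩⟩, ⟨e, t⟩⟩.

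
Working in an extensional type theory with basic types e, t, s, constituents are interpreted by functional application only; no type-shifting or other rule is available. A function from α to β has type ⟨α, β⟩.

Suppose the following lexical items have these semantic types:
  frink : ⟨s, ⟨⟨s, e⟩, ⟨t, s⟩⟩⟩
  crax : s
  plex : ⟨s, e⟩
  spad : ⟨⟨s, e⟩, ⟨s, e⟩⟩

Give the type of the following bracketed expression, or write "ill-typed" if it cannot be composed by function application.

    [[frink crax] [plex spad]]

[frink crax]: functor frink : ⟨s, ⟨⟨s, e⟩, ⟨t, s⟩⟩⟩, argument crax : s; result ⟨⟨s, e⟩, ⟨t, s⟩⟩.
[plex spad]: functor spad : ⟨⟨s, e⟩, ⟨s, e⟩⟩, argument plex : ⟨s, e⟩; result ⟨s, e⟩.
[[frink crax] [plex spad]]: functor [frink crax] : ⟨⟨s, e⟩, ⟨t, s⟩⟩, argument [plex spad] : ⟨s, e⟩; result ⟨t, s⟩.

⟨t, s⟩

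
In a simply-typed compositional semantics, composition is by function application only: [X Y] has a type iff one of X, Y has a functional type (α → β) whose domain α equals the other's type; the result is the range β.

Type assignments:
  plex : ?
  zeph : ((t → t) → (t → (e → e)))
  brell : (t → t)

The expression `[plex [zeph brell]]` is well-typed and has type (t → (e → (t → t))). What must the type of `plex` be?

((t → (e → e)) → (t → (e → (t → t))))

[plex [zeph brell]] is required to be (t → (e → (t → t))). [zeph brell] : (t → (e → e)) cannot yield (t → (e → (t → t))) as functor, so plex : ((t → (e → e)) → (t → (e → (t → t)))).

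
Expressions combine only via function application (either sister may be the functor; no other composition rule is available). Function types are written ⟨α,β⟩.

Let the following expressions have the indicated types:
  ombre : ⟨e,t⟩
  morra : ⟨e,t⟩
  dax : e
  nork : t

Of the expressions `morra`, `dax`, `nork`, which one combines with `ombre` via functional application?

morra : ⟨e,t⟩ — no; ombre wants e, and morra wants e.
dax — combines: ombre : ⟨e,t⟩ takes dax : e as argument, giving t.
nork : t — no; ombre wants e, and nork wants nothing (atomic).

dax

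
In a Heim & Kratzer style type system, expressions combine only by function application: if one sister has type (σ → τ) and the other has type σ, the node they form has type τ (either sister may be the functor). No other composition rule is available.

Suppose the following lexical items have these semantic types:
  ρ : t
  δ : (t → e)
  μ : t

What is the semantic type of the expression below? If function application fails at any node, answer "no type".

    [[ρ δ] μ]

no type

[ρ δ]: functor δ : (t → e), argument ρ : t; result e.
[[ρ δ] μ]: e and t cannot combine by function application — type clash.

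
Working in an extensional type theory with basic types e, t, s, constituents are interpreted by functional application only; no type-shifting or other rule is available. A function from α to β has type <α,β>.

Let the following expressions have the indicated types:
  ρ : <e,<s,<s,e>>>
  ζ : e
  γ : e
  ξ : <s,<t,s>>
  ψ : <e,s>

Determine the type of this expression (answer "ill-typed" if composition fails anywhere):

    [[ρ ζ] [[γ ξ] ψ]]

ill-typed

[ρ ζ]: functor ρ : <e,<s,<s,e>>>, argument ζ : e; result <s,<s,e>>.
[γ ξ]: e with <s,<t,s>> — neither is a function whose domain matches the other; composition fails here.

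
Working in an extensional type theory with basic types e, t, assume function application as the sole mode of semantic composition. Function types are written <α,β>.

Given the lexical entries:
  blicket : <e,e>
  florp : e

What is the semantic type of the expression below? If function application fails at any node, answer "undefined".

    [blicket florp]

e

[blicket florp]: <e,e> applied to e yields e.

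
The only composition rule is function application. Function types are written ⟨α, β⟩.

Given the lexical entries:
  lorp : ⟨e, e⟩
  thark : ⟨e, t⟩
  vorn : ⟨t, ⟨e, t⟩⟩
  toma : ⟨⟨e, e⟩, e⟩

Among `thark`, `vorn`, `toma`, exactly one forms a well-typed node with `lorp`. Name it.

thark : ⟨e, t⟩ — no; lorp wants e, and thark wants e.
vorn : ⟨t, ⟨e, t⟩⟩ — no; lorp wants e, and vorn wants t.
toma — combines: toma : ⟨⟨e, e⟩, e⟩ takes lorp : ⟨e, e⟩ as argument, giving e.

toma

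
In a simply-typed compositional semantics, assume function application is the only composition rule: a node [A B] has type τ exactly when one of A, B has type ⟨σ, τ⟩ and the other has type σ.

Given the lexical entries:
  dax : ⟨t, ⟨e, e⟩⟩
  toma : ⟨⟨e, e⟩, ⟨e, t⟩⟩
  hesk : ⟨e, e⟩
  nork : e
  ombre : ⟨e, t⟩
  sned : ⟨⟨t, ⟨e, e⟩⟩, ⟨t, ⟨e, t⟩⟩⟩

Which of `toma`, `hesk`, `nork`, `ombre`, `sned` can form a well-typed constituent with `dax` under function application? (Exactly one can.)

sned

toma : ⟨⟨e, e⟩, ⟨e, t⟩⟩ — neither side's domain matches the other.
hesk : ⟨e, e⟩ — neither side's domain matches the other.
nork : e — neither side's domain matches the other.
ombre : ⟨e, t⟩ — neither side's domain matches the other.
sned — combines: sned : ⟨⟨t, ⟨e, e⟩⟩, ⟨t, ⟨e, t⟩⟩⟩ takes dax : ⟨t, ⟨e, e⟩⟩ as argument, giving ⟨t, ⟨e, t⟩⟩.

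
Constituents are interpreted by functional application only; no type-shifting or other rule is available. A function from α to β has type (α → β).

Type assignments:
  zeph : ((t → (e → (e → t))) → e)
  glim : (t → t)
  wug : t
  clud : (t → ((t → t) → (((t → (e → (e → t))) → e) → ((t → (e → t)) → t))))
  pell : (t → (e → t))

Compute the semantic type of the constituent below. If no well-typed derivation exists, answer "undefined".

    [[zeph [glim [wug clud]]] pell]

t

At [wug clud], clud : (t → ((t → t) → (((t → (e → (e → t))) → e) → ((t → (e → t)) → t)))) takes wug : t, giving ((t → t) → (((t → (e → (e → t))) → e) → ((t → (e → t)) → t))).
At [glim [wug clud]], [wug clud] : ((t → t) → (((t → (e → (e → t))) → e) → ((t → (e → t)) → t))) takes glim : (t → t), giving (((t → (e → (e → t))) → e) → ((t → (e → t)) → t)).
At [zeph [glim [wug clud]]], [glim [wug clud]] : (((t → (e → (e → t))) → e) → ((t → (e → t)) → t)) takes zeph : ((t → (e → (e → t))) → e), giving ((t → (e → t)) → t).
At [[zeph [glim [wug clud]]] pell], [zeph [glim [wug clud]]] : ((t → (e → t)) → t) takes pell : (t → (e → t)), giving t.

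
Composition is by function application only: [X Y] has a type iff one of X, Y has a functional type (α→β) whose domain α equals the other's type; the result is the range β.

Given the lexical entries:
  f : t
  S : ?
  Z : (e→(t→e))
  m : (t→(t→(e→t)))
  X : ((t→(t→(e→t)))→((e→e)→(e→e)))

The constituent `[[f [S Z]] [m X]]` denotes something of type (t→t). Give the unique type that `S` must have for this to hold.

For [[f [S Z]] [m X]] to have type (t→t) with [m X] of type ((e→e)→(e→e)), [f [S Z]] must be the function: [f [S Z]] : (((e→e)→(e→e))→(t→t)).
For [f [S Z]] to have type (((e→e)→(e→e))→(t→t)) with f of type t, [S Z] must be the function: [S Z] : (t→(((e→e)→(e→e))→(t→t))).
For [S Z] to have type (t→(((e→e)→(e→e))→(t→t))) with Z of type (e→(t→e)), S must be the function: S : ((e→(t→e))→(t→(((e→e)→(e→e))→(t→t)))).

((e→(t→e))→(t→(((e→e)→(e→e))→(t→t))))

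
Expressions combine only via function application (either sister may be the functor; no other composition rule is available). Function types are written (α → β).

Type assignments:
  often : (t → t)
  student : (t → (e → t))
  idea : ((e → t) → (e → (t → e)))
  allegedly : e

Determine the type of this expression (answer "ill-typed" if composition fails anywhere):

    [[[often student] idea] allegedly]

ill-typed

[often student]: (t → t) and (t → (e → t)) cannot combine by function application — type clash.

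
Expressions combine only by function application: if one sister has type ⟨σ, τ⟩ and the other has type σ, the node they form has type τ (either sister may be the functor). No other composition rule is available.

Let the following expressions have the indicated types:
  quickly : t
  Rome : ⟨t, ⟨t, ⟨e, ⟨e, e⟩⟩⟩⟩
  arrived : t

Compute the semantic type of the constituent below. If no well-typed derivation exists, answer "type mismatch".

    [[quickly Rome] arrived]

At [quickly Rome], Rome : ⟨t, ⟨t, ⟨e, ⟨e, e⟩⟩⟩⟩ takes quickly : t, giving ⟨t, ⟨e, ⟨e, e⟩⟩⟩.
At [[quickly Rome] arrived], [quickly Rome] : ⟨t, ⟨e, ⟨e, e⟩⟩⟩ takes arrived : t, giving ⟨e, ⟨e, e⟩⟩.

⟨e, ⟨e, e⟩⟩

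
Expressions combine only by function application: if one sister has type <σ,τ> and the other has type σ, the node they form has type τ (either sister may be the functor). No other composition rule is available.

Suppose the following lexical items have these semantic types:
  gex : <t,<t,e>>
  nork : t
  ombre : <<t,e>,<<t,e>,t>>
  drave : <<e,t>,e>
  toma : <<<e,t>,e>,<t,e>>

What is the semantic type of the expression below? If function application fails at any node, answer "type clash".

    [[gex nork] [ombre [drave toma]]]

t

At [gex nork], gex : <t,<t,e>> takes nork : t, giving <t,e>.
At [drave toma], toma : <<<e,t>,e>,<t,e>> takes drave : <<e,t>,e>, giving <t,e>.
At [ombre [drave toma]], ombre : <<t,e>,<<t,e>,t>> takes [drave toma] : <t,e>, giving <<t,e>,t>.
At [[gex nork] [ombre [drave toma]]], [ombre [drave toma]] : <<t,e>,t> takes [gex nork] : <t,e>, giving t.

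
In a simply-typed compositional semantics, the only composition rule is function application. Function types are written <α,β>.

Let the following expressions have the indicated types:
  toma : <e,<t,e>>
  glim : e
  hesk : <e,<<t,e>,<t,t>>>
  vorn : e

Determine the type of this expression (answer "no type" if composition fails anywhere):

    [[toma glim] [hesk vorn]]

<t,t>

[toma glim] — toma of type <e,<t,e>> combines with glim of type e: type <t,e>.
[hesk vorn] — hesk of type <e,<<t,e>,<t,t>>> combines with vorn of type e: type <<t,e>,<t,t>>.
[[toma glim] [hesk vorn]] — [hesk vorn] of type <<t,e>,<t,t>> combines with [toma glim] of type <t,e>: type <t,t>.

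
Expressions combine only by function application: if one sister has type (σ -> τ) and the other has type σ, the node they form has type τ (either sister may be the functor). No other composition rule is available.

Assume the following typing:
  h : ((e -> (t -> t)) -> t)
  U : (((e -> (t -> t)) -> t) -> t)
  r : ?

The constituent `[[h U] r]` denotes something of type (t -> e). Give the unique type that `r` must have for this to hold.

(t -> (t -> e))

At [[h U] r] (required: (t -> e)): [h U] is t, which is not a function with range (t -> e); hence r is the functor — type (t -> (t -> e)).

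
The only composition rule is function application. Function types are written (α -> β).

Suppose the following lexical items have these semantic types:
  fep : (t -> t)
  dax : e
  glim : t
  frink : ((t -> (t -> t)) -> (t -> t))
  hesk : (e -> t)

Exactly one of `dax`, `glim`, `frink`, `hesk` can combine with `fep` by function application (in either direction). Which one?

dax : e — no; fep wants t, and dax wants nothing (atomic).
glim — combines: fep : (t -> t) takes glim : t as argument, giving t.
frink : ((t -> (t -> t)) -> (t -> t)) — no; fep wants t, and frink wants (t -> (t -> t)).
hesk : (e -> t) — no; fep wants t, and hesk wants e.

glim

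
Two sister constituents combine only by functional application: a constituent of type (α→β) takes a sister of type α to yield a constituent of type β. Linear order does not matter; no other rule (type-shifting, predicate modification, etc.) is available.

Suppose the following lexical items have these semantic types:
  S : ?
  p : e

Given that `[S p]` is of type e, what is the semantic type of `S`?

(e→e)

For [S p] to have type e with p of type e, S must be the function: S : (e→e).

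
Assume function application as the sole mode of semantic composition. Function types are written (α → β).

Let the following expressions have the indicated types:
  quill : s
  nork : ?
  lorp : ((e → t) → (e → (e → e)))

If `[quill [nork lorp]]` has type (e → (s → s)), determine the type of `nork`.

(((e → t) → (e → (e → e))) → (s → (e → (s → s))))

[quill [nork lorp]] must have type (e → (s → s)). The sister quill has type s; that is not a function onto (e → (s → s)), so [nork lorp] must be the functor, of type (s → (e → (s → s))).
[nork lorp] must have type (s → (e → (s → s))). The sister lorp has type ((e → t) → (e → (e → e))); that is not a function onto (s → (e → (s → s))), so nork must be the functor, of type (((e → t) → (e → (e → e))) → (s → (e → (s → s)))).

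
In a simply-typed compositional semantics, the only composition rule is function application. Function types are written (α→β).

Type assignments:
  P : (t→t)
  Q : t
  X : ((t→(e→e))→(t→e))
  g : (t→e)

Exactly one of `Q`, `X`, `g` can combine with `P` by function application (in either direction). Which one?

Q

Q — combines: P : (t→t) takes Q : t as argument, giving t.
X : ((t→(e→e))→(t→e)) — P needs t; X needs (t→(e→e)); neither fits.
g : (t→e) — P needs t; g needs t; neither fits.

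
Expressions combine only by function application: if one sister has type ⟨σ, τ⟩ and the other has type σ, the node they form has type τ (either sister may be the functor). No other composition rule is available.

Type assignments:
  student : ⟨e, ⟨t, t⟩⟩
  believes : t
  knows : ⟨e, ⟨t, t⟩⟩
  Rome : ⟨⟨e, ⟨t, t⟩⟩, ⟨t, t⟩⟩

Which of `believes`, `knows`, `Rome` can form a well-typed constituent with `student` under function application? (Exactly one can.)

Rome

believes : t — does not combine with student.
knows : ⟨e, ⟨t, t⟩⟩ — does not combine with student.
Rome — combines: Rome : ⟨⟨e, ⟨t, t⟩⟩, ⟨t, t⟩⟩ takes student : ⟨e, ⟨t, t⟩⟩ as argument, giving ⟨t, t⟩.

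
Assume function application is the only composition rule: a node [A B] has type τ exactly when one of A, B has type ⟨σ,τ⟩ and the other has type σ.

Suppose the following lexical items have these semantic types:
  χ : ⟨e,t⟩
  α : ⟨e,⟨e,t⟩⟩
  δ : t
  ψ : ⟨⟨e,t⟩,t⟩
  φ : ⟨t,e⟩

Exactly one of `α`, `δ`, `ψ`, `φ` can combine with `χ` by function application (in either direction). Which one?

α : ⟨e,⟨e,t⟩⟩ — neither side's domain matches the other.
δ : t — neither side's domain matches the other.
ψ — combines: ψ : ⟨⟨e,t⟩,t⟩ takes χ : ⟨e,t⟩ as argument, giving t.
φ : ⟨t,e⟩ — neither side's domain matches the other.

ψ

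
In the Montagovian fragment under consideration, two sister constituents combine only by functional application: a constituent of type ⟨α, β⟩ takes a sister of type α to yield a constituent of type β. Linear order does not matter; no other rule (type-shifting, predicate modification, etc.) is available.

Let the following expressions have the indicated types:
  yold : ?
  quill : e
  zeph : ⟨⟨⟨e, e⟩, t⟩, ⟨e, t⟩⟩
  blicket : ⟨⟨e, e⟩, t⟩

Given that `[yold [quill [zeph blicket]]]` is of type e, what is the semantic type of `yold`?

⟨t, e⟩

[yold [quill [zeph blicket]]] is required to be e. [quill [zeph blicket]] : t cannot yield e as functor, so yold : ⟨t, e⟩.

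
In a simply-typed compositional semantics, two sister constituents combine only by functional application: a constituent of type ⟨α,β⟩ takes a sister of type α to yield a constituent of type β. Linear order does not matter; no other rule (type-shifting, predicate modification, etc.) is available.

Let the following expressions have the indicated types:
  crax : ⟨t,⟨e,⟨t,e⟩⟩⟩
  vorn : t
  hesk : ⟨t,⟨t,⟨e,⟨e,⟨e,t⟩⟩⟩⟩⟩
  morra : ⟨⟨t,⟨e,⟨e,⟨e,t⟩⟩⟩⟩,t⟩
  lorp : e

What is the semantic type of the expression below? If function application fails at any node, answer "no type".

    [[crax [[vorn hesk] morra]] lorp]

At [vorn hesk], hesk : ⟨t,⟨t,⟨e,⟨e,⟨e,t⟩⟩⟩⟩⟩ takes vorn : t, giving ⟨t,⟨e,⟨e,⟨e,t⟩⟩⟩⟩.
At [[vorn hesk] morra], morra : ⟨⟨t,⟨e,⟨e,⟨e,t⟩⟩⟩⟩,t⟩ takes [vorn hesk] : ⟨t,⟨e,⟨e,⟨e,t⟩⟩⟩⟩, giving t.
At [crax [[vorn hesk] morra]], crax : ⟨t,⟨e,⟨t,e⟩⟩⟩ takes [[vorn hesk] morra] : t, giving ⟨e,⟨t,e⟩⟩.
At [[crax [[vorn hesk] morra]] lorp], [crax [[vorn hesk] morra]] : ⟨e,⟨t,e⟩⟩ takes lorp : e, giving ⟨t,e⟩.

⟨t,e⟩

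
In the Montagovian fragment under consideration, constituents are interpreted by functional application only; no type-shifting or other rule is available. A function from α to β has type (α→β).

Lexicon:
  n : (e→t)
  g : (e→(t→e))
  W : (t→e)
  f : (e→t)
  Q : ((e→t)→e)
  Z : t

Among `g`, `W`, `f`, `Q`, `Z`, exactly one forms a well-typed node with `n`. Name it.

Q

g : (e→(t→e)) — no; n wants e, and g wants e.
W : (t→e) — no; n wants e, and W wants t.
f : (e→t) — no; n wants e, and f wants e.
Q — combines: Q : ((e→t)→e) takes n : (e→t) as argument, giving e.
Z : t — no; n wants e, and Z wants nothing (atomic).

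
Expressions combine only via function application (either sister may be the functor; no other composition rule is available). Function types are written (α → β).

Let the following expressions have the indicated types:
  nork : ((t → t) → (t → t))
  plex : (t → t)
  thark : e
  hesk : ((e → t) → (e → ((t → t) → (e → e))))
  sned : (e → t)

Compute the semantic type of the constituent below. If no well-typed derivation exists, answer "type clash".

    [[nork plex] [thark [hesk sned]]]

(e → e)

[nork plex]: nork is ((t → t) → (t → t)), plex is (t → t); result (t → t).
[hesk sned]: hesk is ((e → t) → (e → ((t → t) → (e → e)))), sned is (e → t); result (e → ((t → t) → (e → e))).
[thark [hesk sned]]: [hesk sned] is (e → ((t → t) → (e → e))), thark is e; result ((t → t) → (e → e)).
[[nork plex] [thark [hesk sned]]]: [thark [hesk sned]] is ((t → t) → (e → e)), [nork plex] is (t → t); result (e → e).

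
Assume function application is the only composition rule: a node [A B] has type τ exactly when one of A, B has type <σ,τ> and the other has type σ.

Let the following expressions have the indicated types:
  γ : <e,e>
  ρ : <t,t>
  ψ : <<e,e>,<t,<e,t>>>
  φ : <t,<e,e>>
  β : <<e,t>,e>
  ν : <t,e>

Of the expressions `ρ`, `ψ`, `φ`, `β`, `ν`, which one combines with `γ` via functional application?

ρ : <t,t> — neither side's domain matches the other.
ψ — combines: ψ : <<e,e>,<t,<e,t>>> takes γ : <e,e> as argument, giving <t,<e,t>>.
φ : <t,<e,e>> — neither side's domain matches the other.
β : <<e,t>,e> — neither side's domain matches the other.
ν : <t,e> — neither side's domain matches the other.

ψ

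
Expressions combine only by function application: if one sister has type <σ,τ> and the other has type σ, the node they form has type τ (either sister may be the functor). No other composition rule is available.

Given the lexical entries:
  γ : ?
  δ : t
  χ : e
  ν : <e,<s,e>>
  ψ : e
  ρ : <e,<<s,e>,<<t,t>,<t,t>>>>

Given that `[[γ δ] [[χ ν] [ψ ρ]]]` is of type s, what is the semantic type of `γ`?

<t,<<<t,t>,<t,t>>,s>>

At [[γ δ] [[χ ν] [ψ ρ]]] (required: s): [[χ ν] [ψ ρ]] is <<t,t>,<t,t>>, which is not a function with range s; hence [γ δ] is the functor — type <<<t,t>,<t,t>>,s>.
At [γ δ] (required: <<<t,t>,<t,t>>,s>): δ is t, which is not a function with range <<<t,t>,<t,t>>,s>; hence γ is the functor — type <t,<<<t,t>,<t,t>>,s>>.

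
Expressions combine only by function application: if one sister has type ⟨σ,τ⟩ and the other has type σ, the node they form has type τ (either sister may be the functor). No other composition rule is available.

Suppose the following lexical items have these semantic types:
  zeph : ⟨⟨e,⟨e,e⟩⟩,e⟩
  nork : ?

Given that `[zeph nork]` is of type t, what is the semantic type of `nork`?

[zeph nork] must have type t. The sister zeph has type ⟨⟨e,⟨e,e⟩⟩,e⟩; that is not a function onto t, so nork must be the functor, of type ⟨⟨⟨e,⟨e,e⟩⟩,e⟩,t⟩.

⟨⟨⟨e,⟨e,e⟩⟩,e⟩,t⟩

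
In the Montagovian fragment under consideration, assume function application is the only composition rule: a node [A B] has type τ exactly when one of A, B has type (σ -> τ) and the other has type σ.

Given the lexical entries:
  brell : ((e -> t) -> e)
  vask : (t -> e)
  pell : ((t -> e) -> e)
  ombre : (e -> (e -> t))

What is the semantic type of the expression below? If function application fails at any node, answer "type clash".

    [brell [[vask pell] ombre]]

e

[vask pell]: pell is ((t -> e) -> e), vask is (t -> e); result e.
[[vask pell] ombre]: ombre is (e -> (e -> t)), [vask pell] is e; result (e -> t).
[brell [[vask pell] ombre]]: brell is ((e -> t) -> e), [[vask pell] ombre] is (e -> t); result e.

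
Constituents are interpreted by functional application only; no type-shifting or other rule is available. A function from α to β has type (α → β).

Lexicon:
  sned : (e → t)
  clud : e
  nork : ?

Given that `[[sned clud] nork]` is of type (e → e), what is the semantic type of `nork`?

(t → (e → e))

[[sned clud] nork] must have type (e → e). The sister [sned clud] has type t; that is not a function onto (e → e), so nork must be the functor, of type (t → (e → e)).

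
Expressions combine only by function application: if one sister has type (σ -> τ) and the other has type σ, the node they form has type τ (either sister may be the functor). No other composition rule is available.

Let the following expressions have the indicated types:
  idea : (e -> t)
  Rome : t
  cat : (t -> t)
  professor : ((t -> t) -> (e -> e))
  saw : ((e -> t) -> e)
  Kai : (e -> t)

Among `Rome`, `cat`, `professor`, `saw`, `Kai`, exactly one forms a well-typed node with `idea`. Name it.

Rome : t — idea needs e; Rome needs nothing (atomic); neither fits.
cat : (t -> t) — idea needs e; cat needs t; neither fits.
professor : ((t -> t) -> (e -> e)) — idea needs e; professor needs (t -> t); neither fits.
saw — combines: saw : ((e -> t) -> e) takes idea : (e -> t) as argument, giving e.
Kai : (e -> t) — idea needs e; Kai needs e; neither fits.

saw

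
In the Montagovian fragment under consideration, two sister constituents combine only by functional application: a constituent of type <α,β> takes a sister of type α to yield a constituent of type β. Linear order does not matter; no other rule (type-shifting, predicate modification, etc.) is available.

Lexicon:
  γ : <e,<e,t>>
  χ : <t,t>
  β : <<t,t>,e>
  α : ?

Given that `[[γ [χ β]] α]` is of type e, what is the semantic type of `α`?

At [[γ [χ β]] α] (required: e): [γ [χ β]] is <e,t>, which is not a function with range e; hence α is the functor — type <<e,t>,e>.

<<e,t>,e>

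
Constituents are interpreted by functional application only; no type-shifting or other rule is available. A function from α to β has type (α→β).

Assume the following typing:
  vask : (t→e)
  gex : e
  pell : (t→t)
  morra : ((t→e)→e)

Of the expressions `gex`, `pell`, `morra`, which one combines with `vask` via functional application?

morra

gex : e — does not combine with vask.
pell : (t→t) — does not combine with vask.
morra — combines: morra : ((t→e)→e) takes vask : (t→e) as argument, giving e.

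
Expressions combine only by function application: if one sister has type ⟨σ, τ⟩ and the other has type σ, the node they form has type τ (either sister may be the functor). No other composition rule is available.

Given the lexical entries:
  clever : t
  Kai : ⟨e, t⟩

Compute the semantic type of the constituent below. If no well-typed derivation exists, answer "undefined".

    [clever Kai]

[clever Kai]: t and ⟨e, t⟩ cannot combine by function application — type clash.

undefined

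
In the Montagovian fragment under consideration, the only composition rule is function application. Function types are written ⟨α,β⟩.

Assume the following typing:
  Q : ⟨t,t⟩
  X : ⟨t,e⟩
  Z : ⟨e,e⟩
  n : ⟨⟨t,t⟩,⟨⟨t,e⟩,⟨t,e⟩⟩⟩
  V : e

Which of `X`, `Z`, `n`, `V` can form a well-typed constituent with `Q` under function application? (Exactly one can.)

n

X : ⟨t,e⟩ — neither side's domain matches the other.
Z : ⟨e,e⟩ — neither side's domain matches the other.
n — combines: n : ⟨⟨t,t⟩,⟨⟨t,e⟩,⟨t,e⟩⟩⟩ takes Q : ⟨t,t⟩ as argument, giving ⟨⟨t,e⟩,⟨t,e⟩⟩.
V : e — neither side's domain matches the other.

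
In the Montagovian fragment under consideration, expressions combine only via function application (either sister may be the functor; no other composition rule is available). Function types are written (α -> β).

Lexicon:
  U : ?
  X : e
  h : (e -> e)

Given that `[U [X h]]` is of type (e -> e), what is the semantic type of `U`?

[U [X h]] is required to be (e -> e). [X h] : e cannot yield (e -> e) as functor, so U : (e -> (e -> e)).

(e -> (e -> e))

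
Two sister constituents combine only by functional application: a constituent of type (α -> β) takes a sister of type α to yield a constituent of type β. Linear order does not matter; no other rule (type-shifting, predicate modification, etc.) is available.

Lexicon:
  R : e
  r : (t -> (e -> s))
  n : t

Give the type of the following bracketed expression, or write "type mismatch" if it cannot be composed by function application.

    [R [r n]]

[r n]: (t -> (e -> s)) applied to t yields (e -> s).
[R [r n]]: (e -> s) applied to e yields s.

s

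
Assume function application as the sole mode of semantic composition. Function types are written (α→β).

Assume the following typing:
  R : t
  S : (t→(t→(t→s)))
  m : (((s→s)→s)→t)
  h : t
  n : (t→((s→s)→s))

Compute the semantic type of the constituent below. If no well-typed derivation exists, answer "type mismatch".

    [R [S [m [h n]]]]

At [h n], n : (t→((s→s)→s)) takes h : t, giving ((s→s)→s).
At [m [h n]], m : (((s→s)→s)→t) takes [h n] : ((s→s)→s), giving t.
At [S [m [h n]]], S : (t→(t→(t→s))) takes [m [h n]] : t, giving (t→(t→s)).
At [R [S [m [h n]]]], [S [m [h n]]] : (t→(t→s)) takes R : t, giving (t→s).

(t→s)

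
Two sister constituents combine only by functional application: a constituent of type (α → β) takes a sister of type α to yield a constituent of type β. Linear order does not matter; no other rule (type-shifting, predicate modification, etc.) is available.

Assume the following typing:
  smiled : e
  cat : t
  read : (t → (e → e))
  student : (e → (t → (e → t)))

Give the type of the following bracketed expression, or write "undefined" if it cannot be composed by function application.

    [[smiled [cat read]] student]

(t → (e → t))

[cat read]: functor read : (t → (e → e)), argument cat : t; result (e → e).
[smiled [cat read]]: functor [cat read] : (e → e), argument smiled : e; result e.
[[smiled [cat read]] student]: functor student : (e → (t → (e → t))), argument [smiled [cat read]] : e; result (t → (e → t)).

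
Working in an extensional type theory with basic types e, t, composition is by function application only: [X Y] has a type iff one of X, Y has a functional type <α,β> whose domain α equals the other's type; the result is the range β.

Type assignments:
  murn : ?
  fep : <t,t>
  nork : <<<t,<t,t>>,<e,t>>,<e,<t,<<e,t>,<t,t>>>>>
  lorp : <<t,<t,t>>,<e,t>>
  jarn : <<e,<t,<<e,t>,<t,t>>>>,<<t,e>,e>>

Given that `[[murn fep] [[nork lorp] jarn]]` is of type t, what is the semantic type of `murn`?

[[murn fep] [[nork lorp] jarn]] is required to be t. [[nork lorp] jarn] : <<t,e>,e> cannot yield t as functor, so [murn fep] : <<<t,e>,e>,t>.
[murn fep] is required to be <<<t,e>,e>,t>. fep : <t,t> cannot yield <<<t,e>,e>,t> as functor, so murn : <<t,t>,<<<t,e>,e>,t>>.

<<t,t>,<<<t,e>,e>,t>>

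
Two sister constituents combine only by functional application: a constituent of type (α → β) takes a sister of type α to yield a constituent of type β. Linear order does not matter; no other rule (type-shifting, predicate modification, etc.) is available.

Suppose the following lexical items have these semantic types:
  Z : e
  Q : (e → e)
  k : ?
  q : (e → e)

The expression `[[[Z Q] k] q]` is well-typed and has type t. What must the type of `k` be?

At [[[Z Q] k] q] (required: t): q is (e → e), which is not a function with range t; hence [[Z Q] k] is the functor — type ((e → e) → t).
At [[Z Q] k] (required: ((e → e) → t)): [Z Q] is e, which is not a function with range ((e → e) → t); hence k is the functor — type (e → ((e → e) → t)).

(e → ((e → e) → t))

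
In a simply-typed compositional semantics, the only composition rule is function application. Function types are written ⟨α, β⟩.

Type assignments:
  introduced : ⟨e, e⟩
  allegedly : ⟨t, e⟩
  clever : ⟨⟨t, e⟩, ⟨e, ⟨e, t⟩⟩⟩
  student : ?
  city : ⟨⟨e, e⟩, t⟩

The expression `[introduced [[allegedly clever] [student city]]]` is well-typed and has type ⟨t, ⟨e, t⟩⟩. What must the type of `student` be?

At [introduced [[allegedly clever] [student city]]] (required: ⟨t, ⟨e, t⟩⟩): introduced is ⟨e, e⟩, which is not a function with range ⟨t, ⟨e, t⟩⟩; hence [[allegedly clever] [student city]] is the functor — type ⟨⟨e, e⟩, ⟨t, ⟨e, t⟩⟩⟩.
At [[allegedly clever] [student city]] (required: ⟨⟨e, e⟩, ⟨t, ⟨e, t⟩⟩⟩): [allegedly clever] is ⟨e, ⟨e, t⟩⟩, which is not a function with range ⟨⟨e, e⟩, ⟨t, ⟨e, t⟩⟩⟩; hence [student city] is the functor — type ⟨⟨e, ⟨e, t⟩⟩, ⟨⟨e, e⟩, ⟨t, ⟨e, t⟩⟩⟩⟩.
At [student city] (required: ⟨⟨e, ⟨e, t⟩⟩, ⟨⟨e, e⟩, ⟨t, ⟨e, t⟩⟩⟩⟩): city is ⟨⟨e, e⟩, t⟩, which is not a function with range ⟨⟨e, ⟨e, t⟩⟩, ⟨⟨e, e⟩, ⟨t, ⟨e, t⟩⟩⟩⟩; hence student is the functor — type ⟨⟨⟨e, e⟩, t⟩, ⟨⟨e, ⟨e, t⟩⟩, ⟨⟨e, e⟩, ⟨t, ⟨e, t⟩⟩⟩⟩⟩.

⟨⟨⟨e, e⟩, t⟩, ⟨⟨e, ⟨e, t⟩⟩, ⟨⟨e, e⟩, ⟨t, ⟨e, t⟩⟩⟩⟩⟩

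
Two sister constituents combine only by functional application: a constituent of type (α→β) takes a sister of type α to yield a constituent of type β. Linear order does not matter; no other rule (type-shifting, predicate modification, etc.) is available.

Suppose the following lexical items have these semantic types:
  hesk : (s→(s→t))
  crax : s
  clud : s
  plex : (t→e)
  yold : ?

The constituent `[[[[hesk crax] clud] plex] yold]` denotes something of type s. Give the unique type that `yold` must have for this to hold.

For [[[[hesk crax] clud] plex] yold] to have type s with [[[hesk crax] clud] plex] of type e, yold must be the function: yold : (e→s).

(e→s)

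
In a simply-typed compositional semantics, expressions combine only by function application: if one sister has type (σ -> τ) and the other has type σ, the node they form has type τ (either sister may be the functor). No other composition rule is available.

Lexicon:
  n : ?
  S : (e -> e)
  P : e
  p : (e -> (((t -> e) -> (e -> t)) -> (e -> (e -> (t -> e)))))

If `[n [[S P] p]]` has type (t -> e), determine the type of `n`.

((((t -> e) -> (e -> t)) -> (e -> (e -> (t -> e)))) -> (t -> e))

[n [[S P] p]] is required to be (t -> e). [[S P] p] : (((t -> e) -> (e -> t)) -> (e -> (e -> (t -> e)))) cannot yield (t -> e) as functor, so n : ((((t -> e) -> (e -> t)) -> (e -> (e -> (t -> e)))) -> (t -> e)).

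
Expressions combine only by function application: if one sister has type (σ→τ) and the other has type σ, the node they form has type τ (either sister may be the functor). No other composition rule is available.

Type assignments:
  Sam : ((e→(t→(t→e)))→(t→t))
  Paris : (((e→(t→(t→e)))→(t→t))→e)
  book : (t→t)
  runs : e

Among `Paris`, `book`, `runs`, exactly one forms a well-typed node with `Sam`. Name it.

Paris — combines: Paris : (((e→(t→(t→e)))→(t→t))→e) takes Sam : ((e→(t→(t→e)))→(t→t)) as argument, giving e.
book : (t→t) — Sam needs (e→(t→(t→e))); book needs t; neither fits.
runs : e — Sam needs (e→(t→(t→e))); runs needs nothing (atomic); neither fits.

Paris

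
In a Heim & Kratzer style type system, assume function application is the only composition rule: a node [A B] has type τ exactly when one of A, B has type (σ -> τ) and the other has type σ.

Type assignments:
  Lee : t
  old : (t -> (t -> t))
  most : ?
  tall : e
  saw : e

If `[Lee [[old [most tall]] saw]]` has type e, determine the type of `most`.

At [Lee [[old [most tall]] saw]] (required: e): Lee is t, which is not a function with range e; hence [[old [most tall]] saw] is the functor — type (t -> e).
At [[old [most tall]] saw] (required: (t -> e)): saw is e, which is not a function with range (t -> e); hence [old [most tall]] is the functor — type (e -> (t -> e)).
At [old [most tall]] (required: (e -> (t -> e))): old is (t -> (t -> t)), which is not a function with range (e -> (t -> e)); hence [most tall] is the functor — type ((t -> (t -> t)) -> (e -> (t -> e))).
At [most tall] (required: ((t -> (t -> t)) -> (e -> (t -> e)))): tall is e, which is not a function with range ((t -> (t -> t)) -> (e -> (t -> e))); hence most is the functor — type (e -> ((t -> (t -> t)) -> (e -> (t -> e)))).

(e -> ((t -> (t -> t)) -> (e -> (t -> e))))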